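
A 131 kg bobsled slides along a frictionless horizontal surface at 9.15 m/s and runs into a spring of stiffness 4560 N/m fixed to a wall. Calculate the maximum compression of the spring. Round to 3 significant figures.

Conservation of energy between contact and max compression: ½mv² = ½kx²
x = v√(m/k) = 9.15 × √(131/4560) = 1.551 m

x = 1.55 m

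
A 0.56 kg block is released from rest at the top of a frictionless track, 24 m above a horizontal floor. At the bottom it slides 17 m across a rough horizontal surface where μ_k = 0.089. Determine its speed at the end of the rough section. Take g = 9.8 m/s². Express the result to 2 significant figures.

v = 21 m/s

Energy at the top = energy at the end + work done against friction:
mgh = ½mv² + μ_k m g d
W_f = μ_k mg d = (0.089)(0.56)(9.8)(17) = 8.303 J
½mv² = mgh − W_f = 131.71 − 8.303 = 123.41 J
v = √(2 × 123.41/0.56) = 20.99 m/s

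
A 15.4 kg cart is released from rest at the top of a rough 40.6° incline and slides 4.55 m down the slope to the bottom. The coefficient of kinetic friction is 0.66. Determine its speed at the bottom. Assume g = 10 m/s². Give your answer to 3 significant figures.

v = 3.69 m/s

Taking the bottom as reference, mgh = ½mv² + μ_k N L with h = L sinθ, N = mg cosθ:
mgh = mgL sinθ = (15.4)(10)(4.55)sin40.6° = 456.00 J
W_f = μ_k mg cosθ · L = (0.66)(15.4)(10)cos40.6°·4.55 = 351.1 J
½mv² = 456.00 − 351.1 = 104.86 J
v = √(2 × 104.86/15.4) = 3.690 m/s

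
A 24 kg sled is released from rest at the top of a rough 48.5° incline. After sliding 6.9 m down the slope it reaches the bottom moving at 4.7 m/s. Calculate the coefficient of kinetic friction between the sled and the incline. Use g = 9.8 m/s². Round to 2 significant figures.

The energy dissipated by friction is the PE lost minus the KE gained:
mgL sinθ = 1215.5 J; ½mv² = 265.08 J
W_f = 1215.5 − 265.08 = 950.4 J
μ_k = W_f/(mg cosθ · L) = 950.4/(155.8 × 6.9) = 0.8838

μ_k = 0.88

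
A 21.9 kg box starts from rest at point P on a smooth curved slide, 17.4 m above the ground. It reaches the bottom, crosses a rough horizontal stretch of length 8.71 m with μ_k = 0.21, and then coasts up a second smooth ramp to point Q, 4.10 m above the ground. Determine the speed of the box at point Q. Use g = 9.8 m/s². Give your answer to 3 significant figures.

v = 15.0 m/s

Energy at P: mgh₁ = (21.9)(9.8)(17.4) = 3734.4 J
Friction loss: W_f = μ_k mg d = 392.6 J
At Q: ½mv² + mgh₂ = mgh₁ − W_f
½mv² = 3734.4 − 392.6 − 879.94 = 2461.9 J
v = √(2 × 2461.9/21.9) = 14.99 m/s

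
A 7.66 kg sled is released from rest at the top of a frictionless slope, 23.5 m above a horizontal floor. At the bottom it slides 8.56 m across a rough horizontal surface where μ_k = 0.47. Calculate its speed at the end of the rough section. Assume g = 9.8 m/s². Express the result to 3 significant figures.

v = 19.5 m/s

Applying the work–energy principle:
mgh = ½mv² + μ_k m g d
W_f = μ_k mg d = (0.47)(7.66)(9.8)(8.56) = 302.0 J
½mv² = mgh − W_f = 1764.1 − 302.0 = 1462.1 J
v = √(2 × 1462.1/7.66) = 19.54 m/s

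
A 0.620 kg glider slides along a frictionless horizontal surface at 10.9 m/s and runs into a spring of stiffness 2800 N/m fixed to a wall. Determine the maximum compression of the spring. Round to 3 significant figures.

x = 0.162 m

Conservation of energy between contact and max compression: ½mv² = ½kx²
x = v√(m/k) = 10.9 × √(0.620/2800) = 0.1622 m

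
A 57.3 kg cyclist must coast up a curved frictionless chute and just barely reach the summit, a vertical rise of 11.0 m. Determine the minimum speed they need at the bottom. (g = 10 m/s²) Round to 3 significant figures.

v = 14.8 m/s

At the top they are momentarily at rest, so all KE converts to PE: ½mv² = mgh
v = √(2gh) = √(2 × 10 × 11.0) = 14.83 m/s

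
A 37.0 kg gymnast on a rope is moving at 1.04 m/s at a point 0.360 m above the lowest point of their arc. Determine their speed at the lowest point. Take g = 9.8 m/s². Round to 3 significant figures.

v = 2.85 m/s

Energy conservation between the two points: ½mv₀² + mgh = ½mv²
v² = v₀² + 2gh = (1.04)² + 2(9.8)(0.360) = 8.1376
v = √8.1376 = 2.853 m/s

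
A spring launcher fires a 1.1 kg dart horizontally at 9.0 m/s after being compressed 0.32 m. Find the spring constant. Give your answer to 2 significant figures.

k = 870 N/m

Spring PE at full compression equals KE at release: ½kx² = ½mv²
k = mv²/x² = (1.1)(9.0)²/(0.32)² = 870.1 N/m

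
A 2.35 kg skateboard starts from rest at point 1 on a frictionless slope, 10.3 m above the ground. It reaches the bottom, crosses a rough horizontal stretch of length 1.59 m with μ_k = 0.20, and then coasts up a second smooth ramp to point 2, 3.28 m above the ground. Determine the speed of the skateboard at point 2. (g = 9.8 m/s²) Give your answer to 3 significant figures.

Energy at 1: mgh₁ = (2.35)(9.8)(10.3) = 237.21 J
Friction loss: W_f = μ_k mg d = 7.324 J
At 2: ½mv² + mgh₂ = mgh₁ − W_f
½mv² = 237.21 − 7.324 − 75.538 = 154.35 J
v = √(2 × 154.35/2.35) = 11.46 m/s

v = 11.5 m/s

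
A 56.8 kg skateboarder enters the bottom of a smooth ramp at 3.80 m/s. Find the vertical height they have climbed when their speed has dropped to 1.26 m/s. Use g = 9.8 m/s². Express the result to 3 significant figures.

h = 0.656 m

Energy balance between the two points: ½mv₁² = ½mv₂² + mgh
h = (v₁² − v₂²)/(2g) = (3.80² − 1.26²)/(2 × 9.8) = 0.6557 m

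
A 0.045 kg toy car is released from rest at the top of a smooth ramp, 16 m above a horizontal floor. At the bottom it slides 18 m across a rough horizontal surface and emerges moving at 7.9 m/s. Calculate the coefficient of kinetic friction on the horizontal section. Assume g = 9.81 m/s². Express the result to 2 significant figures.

μ_k = 0.71

Energy at the top = energy at the end + work done against friction:
mgh = ½mv² + μ_k m g d
mgh = 7.0632 J; ½mv² = 1.4042 J
W_f = 7.0632 − 1.4042 = 5.659 J
μ_k = W_f/(mg·d) = 5.659/(0.4415 × 18) = 0.7122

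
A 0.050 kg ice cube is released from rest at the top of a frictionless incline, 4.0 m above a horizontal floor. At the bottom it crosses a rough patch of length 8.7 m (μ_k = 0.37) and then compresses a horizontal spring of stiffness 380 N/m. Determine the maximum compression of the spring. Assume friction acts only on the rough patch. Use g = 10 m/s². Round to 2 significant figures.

Initial energy: E₁ = mgh = (0.050)(10)(4.0) = 2.0000 J
Friction removes W_f = μ_k mg d = (0.37)(0.050)(10)(8.7) = 1.609 J
Energy reaching the spring: E = 2.0000 − 1.609 = 0.39050 J
At max compression ½kx² = E ⇒ x = √(2E/k) = √(2 × 0.39050/380) = 0.04534 m

x = 0.045 m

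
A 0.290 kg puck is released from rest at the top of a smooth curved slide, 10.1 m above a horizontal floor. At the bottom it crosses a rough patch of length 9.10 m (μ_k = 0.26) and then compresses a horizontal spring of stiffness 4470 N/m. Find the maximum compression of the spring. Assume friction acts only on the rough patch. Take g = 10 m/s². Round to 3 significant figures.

x = 0.100 m

Initial energy: E₁ = mgh = (0.290)(10)(10.1) = 29.290 J
Friction removes W_f = μ_k mg d = (0.26)(0.290)(10)(9.10) = 6.861 J
Energy reaching the spring: E = 29.290 − 6.861 = 22.429 J
At max compression ½kx² = E ⇒ x = √(2E/k) = √(2 × 22.429/4470) = 0.1002 m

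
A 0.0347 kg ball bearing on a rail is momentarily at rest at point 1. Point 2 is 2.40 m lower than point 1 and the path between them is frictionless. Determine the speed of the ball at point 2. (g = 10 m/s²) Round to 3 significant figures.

v = 6.93 m/s

Mechanical energy is conserved (no friction): mgh = ½mv²
v = √(2gh) = √(2 × 10 × 2.40) = √48.000 = 6.928 m/s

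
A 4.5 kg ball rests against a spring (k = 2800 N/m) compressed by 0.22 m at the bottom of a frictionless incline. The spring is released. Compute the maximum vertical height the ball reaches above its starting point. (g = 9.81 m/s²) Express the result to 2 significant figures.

Energy conservation from release to the highest point: ½kx² = mgh
h = kx²/(2mg) = (2800)(0.22)²/(2 × 4.5 × 9.81) = 1.535 m

h = 1.5 m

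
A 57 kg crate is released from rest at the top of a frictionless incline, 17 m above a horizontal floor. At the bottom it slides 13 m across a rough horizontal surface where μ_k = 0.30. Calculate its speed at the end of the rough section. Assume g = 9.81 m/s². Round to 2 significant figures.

v = 16 m/s

Energy at the top = energy at the end + work done against friction:
mgh = ½mv² + μ_k m g d
W_f = μ_k mg d = (0.30)(57)(9.81)(13) = 2181 J
½mv² = mgh − W_f = 9505.9 − 2181 = 7325.1 J
v = √(2 × 7325.1/57) = 16.03 m/s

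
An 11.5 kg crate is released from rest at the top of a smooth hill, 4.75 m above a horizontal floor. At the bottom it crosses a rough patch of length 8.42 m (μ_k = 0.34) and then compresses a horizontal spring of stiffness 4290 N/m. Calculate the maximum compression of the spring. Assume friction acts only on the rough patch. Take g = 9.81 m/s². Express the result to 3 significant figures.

Initial energy: E₁ = mgh = (11.5)(9.81)(4.75) = 535.87 J
Friction removes W_f = μ_k mg d = (0.34)(11.5)(9.81)(8.42) = 323.0 J
Energy reaching the spring: E = 535.87 − 323.0 = 212.90 J
At max compression ½kx² = E ⇒ x = √(2E/k) = √(2 × 212.90/4290) = 0.3150 m

x = 0.315 m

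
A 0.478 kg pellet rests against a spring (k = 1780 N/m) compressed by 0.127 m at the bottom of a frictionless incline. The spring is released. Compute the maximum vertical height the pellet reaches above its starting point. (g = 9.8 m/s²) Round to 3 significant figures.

All spring PE becomes gravitational PE at the highest point: ½kx² = mgh
h = kx²/(2mg) = (1780)(0.127)²/(2 × 0.478 × 9.8) = 3.064 m

h = 3.06 m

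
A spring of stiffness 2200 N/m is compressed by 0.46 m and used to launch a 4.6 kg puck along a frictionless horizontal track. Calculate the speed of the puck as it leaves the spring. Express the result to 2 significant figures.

Conservation of energy: ½kx² = ½mv²
v = x√(k/m) = 0.46 × √(2200/4.6) = 10.06 m/s

v = 10 m/s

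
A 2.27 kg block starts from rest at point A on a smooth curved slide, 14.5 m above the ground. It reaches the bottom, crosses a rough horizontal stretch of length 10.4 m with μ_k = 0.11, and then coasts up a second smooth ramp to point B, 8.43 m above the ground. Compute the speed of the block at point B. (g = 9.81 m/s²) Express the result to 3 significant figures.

Energy at A: mgh₁ = (2.27)(9.81)(14.5) = 322.90 J
Friction loss: W_f = μ_k mg d = 25.48 J
At B: ½mv² + mgh₂ = mgh₁ − W_f
½mv² = 322.90 − 25.48 − 187.73 = 109.70 J
v = √(2 × 109.70/2.27) = 9.831 m/s

v = 9.83 m/s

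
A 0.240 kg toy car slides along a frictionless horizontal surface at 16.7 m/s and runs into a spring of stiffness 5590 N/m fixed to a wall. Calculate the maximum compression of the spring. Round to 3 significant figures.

x = 0.109 m

All KE is stored as spring PE at maximum compression: ½mv² = ½kx²
x = v√(m/k) = 16.7 × √(0.240/5590) = 0.1094 m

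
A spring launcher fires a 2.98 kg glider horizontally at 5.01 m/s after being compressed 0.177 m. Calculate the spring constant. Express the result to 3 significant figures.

k = 2390 N/m

½kx² = ½mv²
k = mv²/x² = (2.98)(5.01)²/(0.177)² = 2388 N/m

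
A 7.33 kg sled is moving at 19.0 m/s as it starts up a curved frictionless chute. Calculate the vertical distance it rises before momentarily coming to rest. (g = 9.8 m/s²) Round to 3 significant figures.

Setting KE at the bottom equal to PE gained: ½mv² = mgh
h = v²/(2g) = 19.0²/(2 × 9.8) = 18.42 m

h = 18.4 m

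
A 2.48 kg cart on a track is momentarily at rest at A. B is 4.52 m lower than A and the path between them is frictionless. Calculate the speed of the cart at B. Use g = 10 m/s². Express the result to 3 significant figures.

v = 9.51 m/s

By conservation of mechanical energy, mgh = ½mv²
v = √(2gh) = √(2 × 10 × 4.52) = √90.400 = 9.508 m/s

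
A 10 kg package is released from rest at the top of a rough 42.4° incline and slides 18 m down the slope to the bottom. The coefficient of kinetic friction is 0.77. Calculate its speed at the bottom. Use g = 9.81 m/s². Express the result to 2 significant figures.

Taking the bottom as reference, mgh = ½mv² + μ_k N L with h = L sinθ, N = mg cosθ:
mgh = mgL sinθ = (10)(9.81)(18)sin42.4° = 1190.7 J
W_f = μ_k mg cosθ · L = (0.77)(10)(9.81)cos42.4°·18 = 1004 J
½mv² = 1190.7 − 1004 = 186.63 J
v = √(2 × 186.63/10) = 6.110 m/s

v = 6.1 m/s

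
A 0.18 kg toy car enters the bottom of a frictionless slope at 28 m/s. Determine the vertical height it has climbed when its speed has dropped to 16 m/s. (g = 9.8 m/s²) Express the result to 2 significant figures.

Conservation of energy: ½mv₁² = ½mv₂² + mgh
h = (v₁² − v₂²)/(2g) = (28² − 16²)/(2 × 9.8) = 26.94 m

h = 27 m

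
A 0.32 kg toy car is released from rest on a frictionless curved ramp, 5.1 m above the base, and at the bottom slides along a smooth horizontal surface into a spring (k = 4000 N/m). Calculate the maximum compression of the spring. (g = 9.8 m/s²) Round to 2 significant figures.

x = 0.089 m

Energy conservation (no friction) from release to max compression: mgh = ½kx²
x = √(2mgh/k) = √(2 × 0.32 × 9.8 × 5.1 / 4000) = 0.08942 m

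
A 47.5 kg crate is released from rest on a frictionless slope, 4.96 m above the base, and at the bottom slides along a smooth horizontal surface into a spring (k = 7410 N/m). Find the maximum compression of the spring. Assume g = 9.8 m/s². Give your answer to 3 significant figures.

Energy conservation (no friction) from release to max compression: mgh = ½kx²
x = √(2mgh/k) = √(2 × 47.5 × 9.8 × 4.96 / 7410) = 0.7894 m

x = 0.789 m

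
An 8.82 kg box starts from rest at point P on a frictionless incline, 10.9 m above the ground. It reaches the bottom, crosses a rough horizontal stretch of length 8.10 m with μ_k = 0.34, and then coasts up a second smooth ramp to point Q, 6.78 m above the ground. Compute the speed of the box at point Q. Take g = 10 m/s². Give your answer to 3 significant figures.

Energy at P: mgh₁ = (8.82)(10)(10.9) = 961.38 J
Friction loss: W_f = μ_k mg d = 242.9 J
At Q: ½mv² + mgh₂ = mgh₁ − W_f
½mv² = 961.38 − 242.9 − 598.00 = 120.48 J
v = √(2 × 120.48/8.82) = 5.227 m/s

v = 5.23 m/s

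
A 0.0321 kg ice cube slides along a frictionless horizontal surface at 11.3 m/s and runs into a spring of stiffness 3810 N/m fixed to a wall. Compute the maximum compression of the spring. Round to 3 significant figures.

All KE is stored as spring PE at maximum compression: ½mv² = ½kx²
x = v√(m/k) = 11.3 × √(0.0321/3810) = 0.03280 m

x = 0.0328 m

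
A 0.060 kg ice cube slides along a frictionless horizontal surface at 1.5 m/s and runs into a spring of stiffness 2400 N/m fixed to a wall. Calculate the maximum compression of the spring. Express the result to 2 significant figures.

x = 0.0075 m

All KE is stored as spring PE at maximum compression: ½mv² = ½kx²
x = v√(m/k) = 1.5 × √(0.060/2400) = 0.007500 m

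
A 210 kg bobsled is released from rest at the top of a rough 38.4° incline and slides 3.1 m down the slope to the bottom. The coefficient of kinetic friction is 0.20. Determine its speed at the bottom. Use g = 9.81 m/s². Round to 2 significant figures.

v = 5.3 m/s

Taking the bottom as reference, mgh = ½mv² + μ_k N L with h = L sinθ, N = mg cosθ:
mgh = mgL sinθ = (210)(9.81)(3.1)sin38.4° = 3966.8 J
W_f = μ_k mg cosθ · L = (0.20)(210)(9.81)cos38.4°·3.1 = 1001 J
½mv² = 3966.8 − 1001 = 2965.9 J
v = √(2 × 2965.9/210) = 5.315 m/s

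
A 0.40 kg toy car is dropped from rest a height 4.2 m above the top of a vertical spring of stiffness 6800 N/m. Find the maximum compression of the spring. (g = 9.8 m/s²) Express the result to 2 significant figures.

x = 0.070 m

Let x be the compression. The total drop is H + x, and the car is instantaneously at rest at max compression, so energy conservation gives:
mg(H + x) = ½kx²
½(6800)x² − (0.40)(9.8)x − (0.40)(9.8)(4.2) = 0
3400x² − 3.920x − 16.46 = 0
x = [3.920 + √(15.37 + 223910)]/(2 × 3400) = 0.07017 m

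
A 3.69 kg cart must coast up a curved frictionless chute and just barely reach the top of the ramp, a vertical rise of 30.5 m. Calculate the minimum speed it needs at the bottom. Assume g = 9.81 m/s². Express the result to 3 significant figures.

v = 24.5 m/s

At the top it is momentarily at rest, so all KE converts to PE: ½mv² = mgh
v = √(2gh) = √(2 × 9.81 × 30.5) = 24.46 m/s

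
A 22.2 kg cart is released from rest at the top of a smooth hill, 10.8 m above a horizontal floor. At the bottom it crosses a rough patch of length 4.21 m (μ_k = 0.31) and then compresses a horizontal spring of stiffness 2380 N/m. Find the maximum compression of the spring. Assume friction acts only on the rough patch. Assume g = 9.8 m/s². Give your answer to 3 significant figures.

x = 1.32 m

Initial energy: E₁ = mgh = (22.2)(9.8)(10.8) = 2349.6 J
Friction removes W_f = μ_k mg d = (0.31)(22.2)(9.8)(4.21) = 283.9 J
Energy reaching the spring: E = 2349.6 − 283.9 = 2065.7 J
At max compression ½kx² = E ⇒ x = √(2E/k) = √(2 × 2065.7/2380) = 1.318 m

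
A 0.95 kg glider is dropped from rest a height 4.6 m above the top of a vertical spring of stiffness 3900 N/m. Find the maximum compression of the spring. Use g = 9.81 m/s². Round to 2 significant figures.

Let x be the compression. The total drop is H + x, and the glider is instantaneously at rest at max compression, so energy conservation gives:
mg(H + x) = ½kx²
½(3900)x² − (0.95)(9.81)x − (0.95)(9.81)(4.6) = 0
1950x² − 9.319x − 42.87 = 0
x = [9.319 + √(86.85 + 334384)]/(2 × 1950) = 0.1507 m

x = 0.15 m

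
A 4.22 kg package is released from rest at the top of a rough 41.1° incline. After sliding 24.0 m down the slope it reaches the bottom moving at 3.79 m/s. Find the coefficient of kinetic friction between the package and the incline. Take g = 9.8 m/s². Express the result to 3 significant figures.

The energy dissipated by friction is the PE lost minus the KE gained:
mgL sinθ = 652.47 J; ½mv² = 30.308 J
W_f = 652.47 − 30.308 = 622.2 J
μ_k = W_f/(mg cosθ · L) = 622.2/(31.16 × 24.0) = 0.8318

μ_k = 0.832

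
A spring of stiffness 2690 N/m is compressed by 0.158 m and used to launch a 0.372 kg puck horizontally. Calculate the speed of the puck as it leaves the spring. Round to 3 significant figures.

The puck leaves the spring when the spring is at natural length, so ½kx² = ½mv²
v = x√(k/m) = 0.158 × √(2690/0.372) = 13.44 m/s

v = 13.4 m/s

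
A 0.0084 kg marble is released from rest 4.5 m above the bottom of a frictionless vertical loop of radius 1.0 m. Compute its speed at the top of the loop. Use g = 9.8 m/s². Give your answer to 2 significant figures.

v = 7.0 m/s

Energy conservation: mgh = ½mv_top² + mg(2r)
v_top² = 2g(h − 2r) = 2(9.8)(4.5 − 2.000) = 49.00
v_top = 7.000 m/s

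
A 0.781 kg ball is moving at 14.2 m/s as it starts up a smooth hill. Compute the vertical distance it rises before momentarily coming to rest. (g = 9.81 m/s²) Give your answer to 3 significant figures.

h = 10.3 m

Setting KE at the bottom equal to PE gained: ½mv² = mgh
h = v²/(2g) = 14.2²/(2 × 9.81) = 10.28 m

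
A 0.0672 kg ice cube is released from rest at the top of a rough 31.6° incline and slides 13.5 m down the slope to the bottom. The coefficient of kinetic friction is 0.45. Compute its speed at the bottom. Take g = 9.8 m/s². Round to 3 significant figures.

Work–energy: mg(L sinθ) − μ_k(mg cosθ)L = ½mv²
mgh = mgL sinθ = (0.0672)(9.8)(13.5)sin31.6° = 4.6585 J
W_f = μ_k mg cosθ · L = (0.45)(0.0672)(9.8)cos31.6°·13.5 = 3.408 J
½mv² = 4.6585 − 3.408 = 1.2510 J
v = √(2 × 1.2510/0.0672) = 6.102 m/s

v = 6.10 m/s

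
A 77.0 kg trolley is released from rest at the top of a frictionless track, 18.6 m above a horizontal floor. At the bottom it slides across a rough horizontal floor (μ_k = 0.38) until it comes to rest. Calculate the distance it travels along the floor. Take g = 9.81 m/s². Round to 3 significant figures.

Applying the work–energy principle:
At rest all PE has been dissipated by friction: mgh = μ_k m g d
d = h/μ_k = 18.6/0.38 = 48.95 m

d = 48.9 m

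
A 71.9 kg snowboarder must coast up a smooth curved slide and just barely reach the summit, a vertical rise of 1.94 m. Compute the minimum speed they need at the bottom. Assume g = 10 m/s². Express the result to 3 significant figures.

At the top they are momentarily at rest, so all KE converts to PE: ½mv² = mgh
v = √(2gh) = √(2 × 10 × 1.94) = 6.229 m/s

v = 6.23 m/s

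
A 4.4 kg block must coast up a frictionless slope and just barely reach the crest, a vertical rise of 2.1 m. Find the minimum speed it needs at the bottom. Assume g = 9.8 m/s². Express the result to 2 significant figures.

v = 6.4 m/s

At the top it is momentarily at rest, so all KE converts to PE: ½mv² = mgh
v = √(2gh) = √(2 × 9.8 × 2.1) = 6.416 m/s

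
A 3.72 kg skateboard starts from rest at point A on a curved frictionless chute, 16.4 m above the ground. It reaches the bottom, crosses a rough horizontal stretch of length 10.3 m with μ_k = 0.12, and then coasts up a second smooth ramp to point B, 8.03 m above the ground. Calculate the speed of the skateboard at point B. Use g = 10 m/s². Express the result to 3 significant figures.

Energy at A: mgh₁ = (3.72)(10)(16.4) = 610.08 J
Friction loss: W_f = μ_k mg d = 45.98 J
At B: ½mv² + mgh₂ = mgh₁ − W_f
½mv² = 610.08 − 45.98 − 298.72 = 265.38 J
v = √(2 × 265.38/3.72) = 11.94 m/s

v = 11.9 m/s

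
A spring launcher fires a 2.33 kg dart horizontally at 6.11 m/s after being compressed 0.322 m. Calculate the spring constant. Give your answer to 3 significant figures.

Spring PE at full compression equals KE at release: ½kx² = ½mv²
k = mv²/x² = (2.33)(6.11)²/(0.322)² = 838.9 N/m

k = 839 N/m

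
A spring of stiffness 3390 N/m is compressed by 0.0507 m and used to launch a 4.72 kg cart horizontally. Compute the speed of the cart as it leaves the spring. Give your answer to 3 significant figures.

v = 1.36 m/s

Conservation of energy: ½kx² = ½mv²
v = x√(k/m) = 0.0507 × √(3390/4.72) = 1.359 m/s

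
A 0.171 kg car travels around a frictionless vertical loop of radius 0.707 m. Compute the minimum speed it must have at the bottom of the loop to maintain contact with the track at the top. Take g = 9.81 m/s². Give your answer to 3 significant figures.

v = 5.89 m/s

At the top: mg = mv_top²/r ⇒ v_top² = gr = 6.936 m²/s²
Energy from bottom to top (height 2r): ½mv_bot² = ½mv_top² + mg(2r)
v_bot² = gr + 4gr = 5gr = 34.68
v_bot = √(5gr) = 5.889 m/s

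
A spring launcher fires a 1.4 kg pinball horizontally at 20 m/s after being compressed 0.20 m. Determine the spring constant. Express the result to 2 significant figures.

Energy stored in the spring equals the launch KE: ½kx² = ½mv²
k = mv²/x² = (1.4)(20)²/(0.20)² = 14000 N/m

k = 14000 N/m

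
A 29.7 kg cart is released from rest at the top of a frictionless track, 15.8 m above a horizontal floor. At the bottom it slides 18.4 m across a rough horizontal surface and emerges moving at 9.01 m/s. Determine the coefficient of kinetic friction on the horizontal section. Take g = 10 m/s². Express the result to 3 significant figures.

Energy at the top = energy at the end + work done against friction:
mgh = ½mv² + μ_k m g d
mgh = 4692.6 J; ½mv² = 1205.5 J
W_f = 4692.6 − 1205.5 = 3487 J
μ_k = W_f/(mg·d) = 3487/(297.0 × 18.4) = 0.6381

μ_k = 0.638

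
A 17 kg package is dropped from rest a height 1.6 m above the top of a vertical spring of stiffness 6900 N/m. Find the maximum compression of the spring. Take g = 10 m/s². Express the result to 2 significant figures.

Measuring PE from the top of the relaxed spring, at max compression the package has dropped H + x with zero KE, so:
mg(H + x) = ½kx²
½(6900)x² − (17)(10)x − (17)(10)(1.6) = 0
3450x² − 170.0x − 272.0 = 0
x = [170.0 + √(28900 + 3.7536e+06)]/(2 × 3450) = 0.3065 m

x = 0.31 m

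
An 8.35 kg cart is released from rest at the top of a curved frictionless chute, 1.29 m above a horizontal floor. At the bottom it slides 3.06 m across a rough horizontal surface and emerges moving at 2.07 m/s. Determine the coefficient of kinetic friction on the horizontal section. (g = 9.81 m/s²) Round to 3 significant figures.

μ_k = 0.350

Energy at the top = energy at the end + work done against friction:
mgh = ½mv² + μ_k m g d
mgh = 105.67 J; ½mv² = 17.889 J
W_f = 105.67 − 17.889 = 87.78 J
μ_k = W_f/(mg·d) = 87.78/(81.91 × 3.06) = 0.3502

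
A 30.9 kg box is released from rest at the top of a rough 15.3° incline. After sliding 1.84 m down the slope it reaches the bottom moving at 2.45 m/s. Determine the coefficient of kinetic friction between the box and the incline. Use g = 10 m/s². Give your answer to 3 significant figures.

μ_k = 0.104

The energy dissipated by friction is the PE lost minus the KE gained:
mgL sinθ = 150.03 J; ½mv² = 92.739 J
W_f = 150.03 − 92.739 = 57.29 J
μ_k = W_f/(mg cosθ · L) = 57.29/(298.0 × 1.84) = 0.1045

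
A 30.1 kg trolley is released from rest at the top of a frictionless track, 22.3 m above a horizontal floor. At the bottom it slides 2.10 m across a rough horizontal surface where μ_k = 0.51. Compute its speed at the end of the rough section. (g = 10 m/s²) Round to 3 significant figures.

Applying the work–energy principle:
mgh = ½mv² + μ_k m g d
W_f = μ_k mg d = (0.51)(30.1)(10)(2.10) = 322.4 J
½mv² = mgh − W_f = 6712.3 − 322.4 = 6389.9 J
v = √(2 × 6389.9/30.1) = 20.61 m/s

v = 20.6 m/s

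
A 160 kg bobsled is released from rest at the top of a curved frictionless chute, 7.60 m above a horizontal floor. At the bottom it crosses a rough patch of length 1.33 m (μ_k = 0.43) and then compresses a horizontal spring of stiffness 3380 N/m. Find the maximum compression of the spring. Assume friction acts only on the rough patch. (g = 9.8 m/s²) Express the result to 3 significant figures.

Initial energy: E₁ = mgh = (160)(9.8)(7.60) = 11917 J
Friction removes W_f = μ_k mg d = (0.43)(160)(9.8)(1.33) = 896.7 J
Energy reaching the spring: E = 11917 − 896.7 = 11020 J
At max compression ½kx² = E ⇒ x = √(2E/k) = √(2 × 11020/3380) = 2.554 m

x = 2.55 m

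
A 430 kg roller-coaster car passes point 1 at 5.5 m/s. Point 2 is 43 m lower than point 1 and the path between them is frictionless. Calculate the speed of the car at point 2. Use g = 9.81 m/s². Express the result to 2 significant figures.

v = 30 m/s

Energy conservation between the two points: ½mv₀² + mgh = ½mv²
The mass cancels from both sides.
v² = v₀² + 2gh = (5.5)² + 2(9.81)(43) = 873.91
v = √873.91 = 29.56 m/s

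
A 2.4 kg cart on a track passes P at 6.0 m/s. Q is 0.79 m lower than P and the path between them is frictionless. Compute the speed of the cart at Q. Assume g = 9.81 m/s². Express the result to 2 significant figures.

v = 7.2 m/s

Mechanical energy is conserved (no friction): ½mv₀² + mgh = ½mv²
v² = v₀² + 2gh = (6.0)² + 2(9.81)(0.79) = 51.500
v = √51.500 = 7.176 m/s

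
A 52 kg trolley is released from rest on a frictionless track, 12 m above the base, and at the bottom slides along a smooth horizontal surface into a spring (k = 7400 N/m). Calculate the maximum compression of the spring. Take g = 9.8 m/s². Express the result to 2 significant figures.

At max compression the trolley is momentarily at rest: mgh = ½kx²
x = √(2mgh/k) = √(2 × 52 × 9.8 × 12 / 7400) = 1.286 m

x = 1.3 m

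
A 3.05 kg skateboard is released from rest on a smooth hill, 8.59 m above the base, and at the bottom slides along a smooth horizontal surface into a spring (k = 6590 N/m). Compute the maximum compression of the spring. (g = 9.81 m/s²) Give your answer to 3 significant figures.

x = 0.279 m

Gravitational PE at the top equals spring PE at max compression: mgh = ½kx²
x = √(2mgh/k) = √(2 × 3.05 × 9.81 × 8.59 / 6590) = 0.2793 m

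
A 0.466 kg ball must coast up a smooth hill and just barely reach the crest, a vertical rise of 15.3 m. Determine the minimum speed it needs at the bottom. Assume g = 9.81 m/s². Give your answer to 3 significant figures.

At the top it is momentarily at rest, so all KE converts to PE: ½mv² = mgh
v = √(2gh) = √(2 × 9.81 × 15.3) = 17.33 m/s

v = 17.3 m/s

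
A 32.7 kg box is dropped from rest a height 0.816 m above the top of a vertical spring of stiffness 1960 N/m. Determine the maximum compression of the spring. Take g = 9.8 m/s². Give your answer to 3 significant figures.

Measuring PE from the top of the relaxed spring, at max compression the box has dropped H + x with zero KE, so:
mg(H + x) = ½kx²
½(1960)x² − (32.7)(9.8)x − (32.7)(9.8)(0.816) = 0
980.0x² − 320.5x − 261.5 = 0
x = [320.5 + √(102695 + 1.0251e+06)]/(2 × 980.0) = 0.7053 m

x = 0.705 m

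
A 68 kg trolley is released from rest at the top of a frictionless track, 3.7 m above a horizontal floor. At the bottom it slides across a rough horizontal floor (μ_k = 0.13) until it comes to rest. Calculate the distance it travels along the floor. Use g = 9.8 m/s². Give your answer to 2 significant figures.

d = 28 m

Applying the work–energy principle:
At rest all PE has been dissipated by friction: mgh = μ_k m g d
d = h/μ_k = 3.7/0.13 = 28.46 m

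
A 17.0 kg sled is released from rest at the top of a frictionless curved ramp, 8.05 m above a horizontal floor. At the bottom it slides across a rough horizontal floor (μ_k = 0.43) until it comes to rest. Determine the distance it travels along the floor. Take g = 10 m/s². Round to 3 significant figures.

d = 18.7 m

Energy bookkeeping (friction removes W_f = μ_k N d):
At rest all PE has been dissipated by friction: mgh = μ_k m g d
d = h/μ_k = 8.05/0.43 = 18.72 m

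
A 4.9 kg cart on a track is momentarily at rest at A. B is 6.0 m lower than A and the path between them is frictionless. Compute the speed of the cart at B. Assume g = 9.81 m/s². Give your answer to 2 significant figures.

Mechanical energy is conserved (no friction): mgh = ½mv²
v = √(2gh) = √(2 × 9.81 × 6.0) = √117.72 = 10.85 m/s

v = 11 m/s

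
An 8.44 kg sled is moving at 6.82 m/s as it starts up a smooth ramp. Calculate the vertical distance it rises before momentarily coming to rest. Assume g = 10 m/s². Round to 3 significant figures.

h = 2.33 m

Setting KE at the bottom equal to PE gained: ½mv² = mgh
h = v²/(2g) = 6.82²/(2 × 10) = 2.326 m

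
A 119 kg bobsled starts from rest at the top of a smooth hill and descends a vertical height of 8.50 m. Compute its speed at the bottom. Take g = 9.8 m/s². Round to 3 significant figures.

v = 12.9 m/s

Energy conservation between the two points: mgh = ½mv²
The mass cancels from both sides.
v = √(2gh) = √(2 × 9.8 × 8.50) = √166.60 = 12.91 m/s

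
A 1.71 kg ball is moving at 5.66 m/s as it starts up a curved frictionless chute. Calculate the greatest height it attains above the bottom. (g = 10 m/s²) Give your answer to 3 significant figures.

h = 1.60 m

By energy conservation, ½mv² = mgh
h = v²/(2g) = 5.66²/(2 × 10) = 1.602 m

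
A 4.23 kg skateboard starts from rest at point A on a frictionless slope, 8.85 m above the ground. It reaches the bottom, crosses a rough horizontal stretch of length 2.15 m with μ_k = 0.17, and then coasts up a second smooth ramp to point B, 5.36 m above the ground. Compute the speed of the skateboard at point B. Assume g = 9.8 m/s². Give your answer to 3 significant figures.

Energy at A: mgh₁ = (4.23)(9.8)(8.85) = 366.87 J
Friction loss: W_f = μ_k mg d = 15.15 J
At B: ½mv² + mgh₂ = mgh₁ − W_f
½mv² = 366.87 − 15.15 − 222.19 = 129.52 J
v = √(2 × 129.52/4.23) = 7.826 m/s

v = 7.83 m/s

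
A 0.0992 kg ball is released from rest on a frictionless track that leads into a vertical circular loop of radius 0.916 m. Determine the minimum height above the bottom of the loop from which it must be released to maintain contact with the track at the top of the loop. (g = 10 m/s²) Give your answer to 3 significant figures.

At the top, for minimum speed gravity alone supplies the centripetal force: mg = mv_top²/r ⇒ v_top² = gr = 9.160 m²/s²
Energy conservation from release height h to the top (height 2r): mgh = ½mv_top² + mg(2r)
h = v_top²/(2g) + 2r = r/2 + 2r = 5r/2 = 2.290 m

h = 2.29 m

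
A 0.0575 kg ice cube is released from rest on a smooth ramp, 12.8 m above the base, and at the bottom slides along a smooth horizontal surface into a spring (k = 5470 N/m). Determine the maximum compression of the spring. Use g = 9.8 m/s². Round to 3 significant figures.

x = 0.0514 m

Gravitational PE at the top equals spring PE at max compression: mgh = ½kx²
x = √(2mgh/k) = √(2 × 0.0575 × 9.8 × 12.8 / 5470) = 0.05135 m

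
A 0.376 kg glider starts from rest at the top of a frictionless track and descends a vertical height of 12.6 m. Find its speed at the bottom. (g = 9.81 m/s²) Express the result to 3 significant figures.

v = 15.7 m/s

Mechanical energy is conserved (no friction): mgh = ½mv²
The mass cancels from both sides.
v = √(2gh) = √(2 × 9.81 × 12.6) = √247.21 = 15.72 m/s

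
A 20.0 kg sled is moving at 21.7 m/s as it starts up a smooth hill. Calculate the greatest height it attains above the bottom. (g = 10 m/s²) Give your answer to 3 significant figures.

h = 23.5 m

By energy conservation, ½mv² = mgh
h = v²/(2g) = 21.7²/(2 × 10) = 23.54 m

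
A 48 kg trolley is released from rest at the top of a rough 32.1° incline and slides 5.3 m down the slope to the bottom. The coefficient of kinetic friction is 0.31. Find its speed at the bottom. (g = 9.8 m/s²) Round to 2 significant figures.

Work–energy: mg(L sinθ) − μ_k(mg cosθ)L = ½mv²
mgh = mgL sinθ = (48)(9.8)(5.3)sin32.1° = 1324.8 J
W_f = μ_k mg cosθ · L = (0.31)(48)(9.8)cos32.1°·5.3 = 654.7 J
½mv² = 1324.8 − 654.7 = 670.13 J
v = √(2 × 670.13/48) = 5.284 m/s

v = 5.3 m/s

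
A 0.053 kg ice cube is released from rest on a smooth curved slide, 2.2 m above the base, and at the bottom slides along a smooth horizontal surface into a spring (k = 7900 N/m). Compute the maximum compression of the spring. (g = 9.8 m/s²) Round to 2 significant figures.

x = 0.017 m

Energy conservation (no friction) from release to max compression: mgh = ½kx²
x = √(2mgh/k) = √(2 × 0.053 × 9.8 × 2.2 / 7900) = 0.01701 m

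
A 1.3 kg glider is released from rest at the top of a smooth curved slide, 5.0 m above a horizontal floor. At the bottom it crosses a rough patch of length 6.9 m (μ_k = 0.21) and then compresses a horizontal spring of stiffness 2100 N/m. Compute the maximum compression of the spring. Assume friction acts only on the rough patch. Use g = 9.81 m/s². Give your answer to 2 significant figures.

Initial energy: E₁ = mgh = (1.3)(9.81)(5.0) = 63.765 J
Friction removes W_f = μ_k mg d = (0.21)(1.3)(9.81)(6.9) = 18.48 J
Energy reaching the spring: E = 63.765 − 18.48 = 45.286 J
At max compression ½kx² = E ⇒ x = √(2E/k) = √(2 × 45.286/2100) = 0.2077 m

x = 0.21 m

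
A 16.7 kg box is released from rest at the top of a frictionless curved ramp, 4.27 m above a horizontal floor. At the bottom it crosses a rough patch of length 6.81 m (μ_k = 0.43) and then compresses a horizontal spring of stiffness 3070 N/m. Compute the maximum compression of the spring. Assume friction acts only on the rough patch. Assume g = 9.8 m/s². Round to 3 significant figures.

Initial energy: E₁ = mgh = (16.7)(9.8)(4.27) = 698.83 J
Friction removes W_f = μ_k mg d = (0.43)(16.7)(9.8)(6.81) = 479.2 J
Energy reaching the spring: E = 698.83 − 479.2 = 219.58 J
At max compression ½kx² = E ⇒ x = √(2E/k) = √(2 × 219.58/3070) = 0.3782 m

x = 0.378 m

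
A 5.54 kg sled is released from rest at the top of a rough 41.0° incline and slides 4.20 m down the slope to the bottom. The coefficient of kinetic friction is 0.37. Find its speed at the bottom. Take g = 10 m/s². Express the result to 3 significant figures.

Taking the bottom as reference, mgh = ½mv² + μ_k N L with h = L sinθ, N = mg cosθ:
mgh = mgL sinθ = (5.54)(10)(4.20)sin41.0° = 152.65 J
W_f = μ_k mg cosθ · L = (0.37)(5.54)(10)cos41.0°·4.20 = 64.97 J
½mv² = 152.65 − 64.97 = 87.678 J
v = √(2 × 87.678/5.54) = 5.626 m/s

v = 5.63 m/s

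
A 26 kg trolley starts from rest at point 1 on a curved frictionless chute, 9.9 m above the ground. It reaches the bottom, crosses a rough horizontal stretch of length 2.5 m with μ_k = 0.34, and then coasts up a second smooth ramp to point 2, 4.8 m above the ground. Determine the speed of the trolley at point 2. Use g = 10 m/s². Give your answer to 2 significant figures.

v = 9.2 m/s

Energy at 1: mgh₁ = (26)(10)(9.9) = 2574.0 J
Friction loss: W_f = μ_k mg d = 221.0 J
At 2: ½mv² + mgh₂ = mgh₁ − W_f
½mv² = 2574.0 − 221.0 − 1248.0 = 1105.0 J
v = √(2 × 1105.0/26) = 9.220 m/s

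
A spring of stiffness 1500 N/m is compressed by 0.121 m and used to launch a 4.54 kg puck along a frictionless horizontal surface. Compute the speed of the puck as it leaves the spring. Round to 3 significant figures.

v = 2.20 m/s

Conservation of energy: ½kx² = ½mv²
v = x√(k/m) = 0.121 × √(1500/4.54) = 2.199 m/s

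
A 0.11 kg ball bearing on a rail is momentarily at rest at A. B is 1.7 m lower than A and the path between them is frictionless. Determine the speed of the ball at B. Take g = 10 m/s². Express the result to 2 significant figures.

By conservation of mechanical energy, mgh = ½mv²
The mass cancels from both sides.
v = √(2gh) = √(2 × 10 × 1.7) = √34.000 = 5.831 m/s

v = 5.8 m/s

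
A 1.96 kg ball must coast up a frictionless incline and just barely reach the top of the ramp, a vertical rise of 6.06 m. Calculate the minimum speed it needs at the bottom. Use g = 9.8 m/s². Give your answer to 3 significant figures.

v = 10.9 m/s

At the top it is momentarily at rest, so all KE converts to PE: ½mv² = mgh
v = √(2gh) = √(2 × 9.8 × 6.06) = 10.90 m/s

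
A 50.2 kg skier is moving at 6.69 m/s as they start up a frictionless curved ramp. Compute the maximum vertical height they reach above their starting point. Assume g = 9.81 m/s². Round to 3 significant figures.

h = 2.28 m

By energy conservation, ½mv² = mgh
h = v²/(2g) = 6.69²/(2 × 9.81) = 2.281 m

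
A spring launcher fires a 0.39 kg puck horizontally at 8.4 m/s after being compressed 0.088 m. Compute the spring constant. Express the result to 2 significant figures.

Energy stored in the spring equals the launch KE: ½kx² = ½mv²
k = mv²/x² = (0.39)(8.4)²/(0.088)² = 3554 N/m

k = 3600 N/m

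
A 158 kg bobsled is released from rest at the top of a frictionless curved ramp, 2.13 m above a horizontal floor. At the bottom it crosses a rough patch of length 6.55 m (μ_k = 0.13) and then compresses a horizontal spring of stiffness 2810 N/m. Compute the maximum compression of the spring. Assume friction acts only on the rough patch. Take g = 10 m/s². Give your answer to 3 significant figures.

x = 1.20 m

Initial energy: E₁ = mgh = (158)(10)(2.13) = 3365.4 J
Friction removes W_f = μ_k mg d = (0.13)(158)(10)(6.55) = 1345 J
Energy reaching the spring: E = 3365.4 − 1345 = 2020.0 J
At max compression ½kx² = E ⇒ x = √(2E/k) = √(2 × 2020.0/2810) = 1.199 m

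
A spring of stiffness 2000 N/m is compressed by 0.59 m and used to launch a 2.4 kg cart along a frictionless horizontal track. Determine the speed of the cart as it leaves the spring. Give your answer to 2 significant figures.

v = 17 m/s

Spring PE converts entirely to kinetic energy: ½kx² = ½mv²
v = x√(k/m) = 0.59 × √(2000/2.4) = 17.03 m/s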